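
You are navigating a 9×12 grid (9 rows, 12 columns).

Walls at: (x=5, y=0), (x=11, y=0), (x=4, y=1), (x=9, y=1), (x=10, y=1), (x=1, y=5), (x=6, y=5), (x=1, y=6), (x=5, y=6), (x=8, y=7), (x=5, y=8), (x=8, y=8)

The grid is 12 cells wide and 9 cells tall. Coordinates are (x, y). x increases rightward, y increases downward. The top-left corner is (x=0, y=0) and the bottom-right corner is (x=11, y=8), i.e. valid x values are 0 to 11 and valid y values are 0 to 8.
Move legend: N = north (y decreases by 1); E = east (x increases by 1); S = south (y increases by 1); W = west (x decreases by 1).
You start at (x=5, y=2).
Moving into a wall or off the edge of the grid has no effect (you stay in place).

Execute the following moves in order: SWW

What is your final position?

Start: (x=5, y=2)
  S (south): (x=5, y=2) -> (x=5, y=3)
  W (west): (x=5, y=3) -> (x=4, y=3)
  W (west): (x=4, y=3) -> (x=3, y=3)
Final: (x=3, y=3)

Answer: Final position: (x=3, y=3)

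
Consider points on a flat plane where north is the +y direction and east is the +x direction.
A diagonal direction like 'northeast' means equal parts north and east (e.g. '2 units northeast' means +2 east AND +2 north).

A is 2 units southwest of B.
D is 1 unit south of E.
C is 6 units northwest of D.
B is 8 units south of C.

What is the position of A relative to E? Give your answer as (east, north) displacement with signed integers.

Place E at the origin (east=0, north=0).
  D is 1 unit south of E: delta (east=+0, north=-1); D at (east=0, north=-1).
  C is 6 units northwest of D: delta (east=-6, north=+6); C at (east=-6, north=5).
  B is 8 units south of C: delta (east=+0, north=-8); B at (east=-6, north=-3).
  A is 2 units southwest of B: delta (east=-2, north=-2); A at (east=-8, north=-5).
Therefore A relative to E: (east=-8, north=-5).

Answer: A is at (east=-8, north=-5) relative to E.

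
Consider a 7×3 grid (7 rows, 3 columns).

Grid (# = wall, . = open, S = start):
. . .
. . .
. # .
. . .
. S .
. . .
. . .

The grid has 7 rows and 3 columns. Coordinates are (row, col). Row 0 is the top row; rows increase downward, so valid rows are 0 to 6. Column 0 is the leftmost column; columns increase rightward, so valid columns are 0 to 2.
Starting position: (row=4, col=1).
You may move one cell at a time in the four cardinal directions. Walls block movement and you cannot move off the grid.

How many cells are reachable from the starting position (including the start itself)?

Answer: Reachable cells: 20

Derivation:
BFS flood-fill from (row=4, col=1):
  Distance 0: (row=4, col=1)
  Distance 1: (row=3, col=1), (row=4, col=0), (row=4, col=2), (row=5, col=1)
  Distance 2: (row=3, col=0), (row=3, col=2), (row=5, col=0), (row=5, col=2), (row=6, col=1)
  Distance 3: (row=2, col=0), (row=2, col=2), (row=6, col=0), (row=6, col=2)
  Distance 4: (row=1, col=0), (row=1, col=2)
  Distance 5: (row=0, col=0), (row=0, col=2), (row=1, col=1)
  Distance 6: (row=0, col=1)
Total reachable: 20 (grid has 20 open cells total)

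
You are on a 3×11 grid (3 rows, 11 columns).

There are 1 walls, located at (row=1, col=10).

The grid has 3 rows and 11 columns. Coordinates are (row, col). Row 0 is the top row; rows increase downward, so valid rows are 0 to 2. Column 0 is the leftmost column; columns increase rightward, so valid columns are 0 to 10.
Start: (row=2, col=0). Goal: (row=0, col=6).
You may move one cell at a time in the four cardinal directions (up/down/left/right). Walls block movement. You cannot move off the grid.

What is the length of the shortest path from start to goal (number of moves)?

Answer: Shortest path length: 8

Derivation:
BFS from (row=2, col=0) until reaching (row=0, col=6):
  Distance 0: (row=2, col=0)
  Distance 1: (row=1, col=0), (row=2, col=1)
  Distance 2: (row=0, col=0), (row=1, col=1), (row=2, col=2)
  Distance 3: (row=0, col=1), (row=1, col=2), (row=2, col=3)
  Distance 4: (row=0, col=2), (row=1, col=3), (row=2, col=4)
  Distance 5: (row=0, col=3), (row=1, col=4), (row=2, col=5)
  Distance 6: (row=0, col=4), (row=1, col=5), (row=2, col=6)
  Distance 7: (row=0, col=5), (row=1, col=6), (row=2, col=7)
  Distance 8: (row=0, col=6), (row=1, col=7), (row=2, col=8)  <- goal reached here
One shortest path (8 moves): (row=2, col=0) -> (row=2, col=1) -> (row=2, col=2) -> (row=2, col=3) -> (row=2, col=4) -> (row=2, col=5) -> (row=2, col=6) -> (row=1, col=6) -> (row=0, col=6)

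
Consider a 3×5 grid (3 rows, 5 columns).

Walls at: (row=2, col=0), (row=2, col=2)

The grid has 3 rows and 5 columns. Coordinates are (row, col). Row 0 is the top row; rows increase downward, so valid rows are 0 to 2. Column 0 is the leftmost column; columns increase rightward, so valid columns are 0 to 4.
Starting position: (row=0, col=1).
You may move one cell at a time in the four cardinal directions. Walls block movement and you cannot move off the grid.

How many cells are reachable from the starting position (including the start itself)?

BFS flood-fill from (row=0, col=1):
  Distance 0: (row=0, col=1)
  Distance 1: (row=0, col=0), (row=0, col=2), (row=1, col=1)
  Distance 2: (row=0, col=3), (row=1, col=0), (row=1, col=2), (row=2, col=1)
  Distance 3: (row=0, col=4), (row=1, col=3)
  Distance 4: (row=1, col=4), (row=2, col=3)
  Distance 5: (row=2, col=4)
Total reachable: 13 (grid has 13 open cells total)

Answer: Reachable cells: 13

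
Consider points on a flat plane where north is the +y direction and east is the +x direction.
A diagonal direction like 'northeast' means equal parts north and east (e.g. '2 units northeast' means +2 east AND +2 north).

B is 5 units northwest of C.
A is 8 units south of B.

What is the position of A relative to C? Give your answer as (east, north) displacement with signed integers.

Place C at the origin (east=0, north=0).
  B is 5 units northwest of C: delta (east=-5, north=+5); B at (east=-5, north=5).
  A is 8 units south of B: delta (east=+0, north=-8); A at (east=-5, north=-3).
Therefore A relative to C: (east=-5, north=-3).

Answer: A is at (east=-5, north=-3) relative to C.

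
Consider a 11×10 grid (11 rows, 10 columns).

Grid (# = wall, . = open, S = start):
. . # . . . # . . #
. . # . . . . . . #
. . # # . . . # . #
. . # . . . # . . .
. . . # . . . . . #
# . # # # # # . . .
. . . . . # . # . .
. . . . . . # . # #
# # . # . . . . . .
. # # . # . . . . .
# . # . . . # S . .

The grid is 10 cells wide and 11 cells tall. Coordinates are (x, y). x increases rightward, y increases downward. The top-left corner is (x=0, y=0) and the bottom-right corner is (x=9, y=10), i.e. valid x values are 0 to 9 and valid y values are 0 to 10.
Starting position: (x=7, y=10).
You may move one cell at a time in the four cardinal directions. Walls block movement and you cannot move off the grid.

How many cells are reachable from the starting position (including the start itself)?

BFS flood-fill from (x=7, y=10):
  Distance 0: (x=7, y=10)
  Distance 1: (x=7, y=9), (x=8, y=10)
  Distance 2: (x=7, y=8), (x=6, y=9), (x=8, y=9), (x=9, y=10)
  Distance 3: (x=7, y=7), (x=6, y=8), (x=8, y=8), (x=5, y=9), (x=9, y=9)
  Distance 4: (x=5, y=8), (x=9, y=8), (x=5, y=10)
  Distance 5: (x=5, y=7), (x=4, y=8), (x=4, y=10)
  Distance 6: (x=4, y=7), (x=3, y=10)
  Distance 7: (x=4, y=6), (x=3, y=7), (x=3, y=9)
  Distance 8: (x=3, y=6), (x=2, y=7)
  Distance 9: (x=2, y=6), (x=1, y=7), (x=2, y=8)
  Distance 10: (x=1, y=6), (x=0, y=7)
  Distance 11: (x=1, y=5), (x=0, y=6)
  Distance 12: (x=1, y=4)
  Distance 13: (x=1, y=3), (x=0, y=4), (x=2, y=4)
  Distance 14: (x=1, y=2), (x=0, y=3)
  Distance 15: (x=1, y=1), (x=0, y=2)
  Distance 16: (x=1, y=0), (x=0, y=1)
  Distance 17: (x=0, y=0)
Total reachable: 43 (grid has 77 open cells total)

Answer: Reachable cells: 43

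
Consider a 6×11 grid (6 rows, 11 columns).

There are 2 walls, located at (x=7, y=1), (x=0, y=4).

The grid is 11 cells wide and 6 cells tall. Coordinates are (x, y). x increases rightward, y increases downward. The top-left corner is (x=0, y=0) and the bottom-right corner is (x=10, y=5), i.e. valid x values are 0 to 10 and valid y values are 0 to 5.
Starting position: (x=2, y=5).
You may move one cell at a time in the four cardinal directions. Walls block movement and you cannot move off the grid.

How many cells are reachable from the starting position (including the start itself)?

Answer: Reachable cells: 64

Derivation:
BFS flood-fill from (x=2, y=5):
  Distance 0: (x=2, y=5)
  Distance 1: (x=2, y=4), (x=1, y=5), (x=3, y=5)
  Distance 2: (x=2, y=3), (x=1, y=4), (x=3, y=4), (x=0, y=5), (x=4, y=5)
  Distance 3: (x=2, y=2), (x=1, y=3), (x=3, y=3), (x=4, y=4), (x=5, y=5)
  Distance 4: (x=2, y=1), (x=1, y=2), (x=3, y=2), (x=0, y=3), (x=4, y=3), (x=5, y=4), (x=6, y=5)
  Distance 5: (x=2, y=0), (x=1, y=1), (x=3, y=1), (x=0, y=2), (x=4, y=2), (x=5, y=3), (x=6, y=4), (x=7, y=5)
  Distance 6: (x=1, y=0), (x=3, y=0), (x=0, y=1), (x=4, y=1), (x=5, y=2), (x=6, y=3), (x=7, y=4), (x=8, y=5)
  Distance 7: (x=0, y=0), (x=4, y=0), (x=5, y=1), (x=6, y=2), (x=7, y=3), (x=8, y=4), (x=9, y=5)
  Distance 8: (x=5, y=0), (x=6, y=1), (x=7, y=2), (x=8, y=3), (x=9, y=4), (x=10, y=5)
  Distance 9: (x=6, y=0), (x=8, y=2), (x=9, y=3), (x=10, y=4)
  Distance 10: (x=7, y=0), (x=8, y=1), (x=9, y=2), (x=10, y=3)
  Distance 11: (x=8, y=0), (x=9, y=1), (x=10, y=2)
  Distance 12: (x=9, y=0), (x=10, y=1)
  Distance 13: (x=10, y=0)
Total reachable: 64 (grid has 64 open cells total)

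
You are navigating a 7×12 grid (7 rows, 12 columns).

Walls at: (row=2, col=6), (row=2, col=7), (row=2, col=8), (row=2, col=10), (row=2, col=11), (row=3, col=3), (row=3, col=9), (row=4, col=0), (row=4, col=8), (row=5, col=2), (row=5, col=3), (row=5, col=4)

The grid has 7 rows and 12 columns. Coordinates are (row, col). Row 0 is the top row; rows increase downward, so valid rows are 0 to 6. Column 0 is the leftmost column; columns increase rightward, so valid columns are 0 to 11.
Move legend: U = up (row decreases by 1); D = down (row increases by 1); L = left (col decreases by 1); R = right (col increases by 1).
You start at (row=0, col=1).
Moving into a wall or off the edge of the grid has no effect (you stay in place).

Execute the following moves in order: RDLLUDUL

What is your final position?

Start: (row=0, col=1)
  R (right): (row=0, col=1) -> (row=0, col=2)
  D (down): (row=0, col=2) -> (row=1, col=2)
  L (left): (row=1, col=2) -> (row=1, col=1)
  L (left): (row=1, col=1) -> (row=1, col=0)
  U (up): (row=1, col=0) -> (row=0, col=0)
  D (down): (row=0, col=0) -> (row=1, col=0)
  U (up): (row=1, col=0) -> (row=0, col=0)
  L (left): blocked, stay at (row=0, col=0)
Final: (row=0, col=0)

Answer: Final position: (row=0, col=0)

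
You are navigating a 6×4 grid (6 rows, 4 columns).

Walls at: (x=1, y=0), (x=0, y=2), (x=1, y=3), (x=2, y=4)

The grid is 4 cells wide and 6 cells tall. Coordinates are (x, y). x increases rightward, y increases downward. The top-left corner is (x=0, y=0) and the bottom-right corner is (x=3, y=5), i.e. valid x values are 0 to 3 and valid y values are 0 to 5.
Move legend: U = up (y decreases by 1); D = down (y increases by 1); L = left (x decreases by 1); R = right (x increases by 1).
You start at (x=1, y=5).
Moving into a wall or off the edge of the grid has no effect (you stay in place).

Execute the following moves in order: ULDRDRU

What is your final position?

Answer: Final position: (x=2, y=5)

Derivation:
Start: (x=1, y=5)
  U (up): (x=1, y=5) -> (x=1, y=4)
  L (left): (x=1, y=4) -> (x=0, y=4)
  D (down): (x=0, y=4) -> (x=0, y=5)
  R (right): (x=0, y=5) -> (x=1, y=5)
  D (down): blocked, stay at (x=1, y=5)
  R (right): (x=1, y=5) -> (x=2, y=5)
  U (up): blocked, stay at (x=2, y=5)
Final: (x=2, y=5)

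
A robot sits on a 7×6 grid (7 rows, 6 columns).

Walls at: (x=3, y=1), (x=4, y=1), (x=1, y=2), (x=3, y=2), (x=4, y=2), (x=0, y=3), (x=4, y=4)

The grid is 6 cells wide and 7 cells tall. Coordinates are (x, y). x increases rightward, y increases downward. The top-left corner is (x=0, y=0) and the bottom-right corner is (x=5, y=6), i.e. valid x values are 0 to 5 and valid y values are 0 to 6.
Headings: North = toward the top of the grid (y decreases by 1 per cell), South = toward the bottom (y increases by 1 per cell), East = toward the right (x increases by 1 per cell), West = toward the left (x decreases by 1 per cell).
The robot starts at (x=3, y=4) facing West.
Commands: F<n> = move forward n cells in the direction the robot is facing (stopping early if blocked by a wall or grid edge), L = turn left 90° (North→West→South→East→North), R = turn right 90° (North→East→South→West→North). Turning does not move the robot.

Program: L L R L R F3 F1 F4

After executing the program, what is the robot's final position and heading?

Answer: Final position: (x=3, y=6), facing South

Derivation:
Start: (x=3, y=4), facing West
  L: turn left, now facing South
  L: turn left, now facing East
  R: turn right, now facing South
  L: turn left, now facing East
  R: turn right, now facing South
  F3: move forward 2/3 (blocked), now at (x=3, y=6)
  F1: move forward 0/1 (blocked), now at (x=3, y=6)
  F4: move forward 0/4 (blocked), now at (x=3, y=6)
Final: (x=3, y=6), facing South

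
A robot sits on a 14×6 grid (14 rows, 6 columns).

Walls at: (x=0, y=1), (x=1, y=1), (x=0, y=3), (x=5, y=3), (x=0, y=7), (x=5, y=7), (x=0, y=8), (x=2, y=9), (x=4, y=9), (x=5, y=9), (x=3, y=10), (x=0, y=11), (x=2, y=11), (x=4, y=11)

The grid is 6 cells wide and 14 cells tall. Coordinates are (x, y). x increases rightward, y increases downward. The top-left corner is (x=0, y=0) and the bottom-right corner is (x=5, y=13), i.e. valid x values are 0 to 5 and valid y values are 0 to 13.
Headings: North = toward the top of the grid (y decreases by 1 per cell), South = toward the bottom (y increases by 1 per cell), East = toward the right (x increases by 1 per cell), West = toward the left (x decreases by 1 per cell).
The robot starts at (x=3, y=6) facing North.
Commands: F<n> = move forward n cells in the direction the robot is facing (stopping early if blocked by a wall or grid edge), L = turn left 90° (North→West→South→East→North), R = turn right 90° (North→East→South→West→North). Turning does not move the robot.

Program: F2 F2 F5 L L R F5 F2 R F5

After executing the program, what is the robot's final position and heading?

Start: (x=3, y=6), facing North
  F2: move forward 2, now at (x=3, y=4)
  F2: move forward 2, now at (x=3, y=2)
  F5: move forward 2/5 (blocked), now at (x=3, y=0)
  L: turn left, now facing West
  L: turn left, now facing South
  R: turn right, now facing West
  F5: move forward 3/5 (blocked), now at (x=0, y=0)
  F2: move forward 0/2 (blocked), now at (x=0, y=0)
  R: turn right, now facing North
  F5: move forward 0/5 (blocked), now at (x=0, y=0)
Final: (x=0, y=0), facing North

Answer: Final position: (x=0, y=0), facing North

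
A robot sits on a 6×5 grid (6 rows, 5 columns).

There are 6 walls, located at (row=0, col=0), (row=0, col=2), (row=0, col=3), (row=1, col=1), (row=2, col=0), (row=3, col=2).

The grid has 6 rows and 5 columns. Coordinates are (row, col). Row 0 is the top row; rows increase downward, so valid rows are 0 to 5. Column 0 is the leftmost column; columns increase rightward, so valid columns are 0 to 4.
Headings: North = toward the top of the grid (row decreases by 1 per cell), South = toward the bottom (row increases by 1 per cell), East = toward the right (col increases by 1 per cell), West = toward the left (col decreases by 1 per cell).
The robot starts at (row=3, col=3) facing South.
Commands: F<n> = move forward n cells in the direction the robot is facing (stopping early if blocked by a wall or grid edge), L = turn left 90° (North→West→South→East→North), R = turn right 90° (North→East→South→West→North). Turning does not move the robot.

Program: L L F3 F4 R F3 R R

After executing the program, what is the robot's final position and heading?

Answer: Final position: (row=1, col=4), facing West

Derivation:
Start: (row=3, col=3), facing South
  L: turn left, now facing East
  L: turn left, now facing North
  F3: move forward 2/3 (blocked), now at (row=1, col=3)
  F4: move forward 0/4 (blocked), now at (row=1, col=3)
  R: turn right, now facing East
  F3: move forward 1/3 (blocked), now at (row=1, col=4)
  R: turn right, now facing South
  R: turn right, now facing West
Final: (row=1, col=4), facing West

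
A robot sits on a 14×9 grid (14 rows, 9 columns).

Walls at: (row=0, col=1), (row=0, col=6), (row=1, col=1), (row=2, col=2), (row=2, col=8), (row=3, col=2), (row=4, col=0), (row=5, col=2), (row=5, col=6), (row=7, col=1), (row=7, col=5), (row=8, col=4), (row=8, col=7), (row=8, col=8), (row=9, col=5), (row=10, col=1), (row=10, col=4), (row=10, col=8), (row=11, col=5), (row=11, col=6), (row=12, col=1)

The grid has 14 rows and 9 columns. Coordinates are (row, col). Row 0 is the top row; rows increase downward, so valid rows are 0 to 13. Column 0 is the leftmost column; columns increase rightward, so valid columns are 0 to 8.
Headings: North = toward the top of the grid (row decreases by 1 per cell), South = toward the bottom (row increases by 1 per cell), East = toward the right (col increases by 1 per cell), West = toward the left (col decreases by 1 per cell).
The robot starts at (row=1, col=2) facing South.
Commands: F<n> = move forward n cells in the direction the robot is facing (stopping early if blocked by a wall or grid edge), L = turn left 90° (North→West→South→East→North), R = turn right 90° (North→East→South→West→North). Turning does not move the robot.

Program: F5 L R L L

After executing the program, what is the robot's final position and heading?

Start: (row=1, col=2), facing South
  F5: move forward 0/5 (blocked), now at (row=1, col=2)
  L: turn left, now facing East
  R: turn right, now facing South
  L: turn left, now facing East
  L: turn left, now facing North
Final: (row=1, col=2), facing North

Answer: Final position: (row=1, col=2), facing North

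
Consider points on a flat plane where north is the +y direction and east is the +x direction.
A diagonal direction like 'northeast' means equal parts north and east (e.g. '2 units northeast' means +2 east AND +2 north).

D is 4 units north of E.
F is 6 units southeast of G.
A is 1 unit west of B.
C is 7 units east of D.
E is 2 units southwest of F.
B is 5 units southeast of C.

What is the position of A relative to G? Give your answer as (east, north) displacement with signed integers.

Answer: A is at (east=15, north=-9) relative to G.

Derivation:
Place G at the origin (east=0, north=0).
  F is 6 units southeast of G: delta (east=+6, north=-6); F at (east=6, north=-6).
  E is 2 units southwest of F: delta (east=-2, north=-2); E at (east=4, north=-8).
  D is 4 units north of E: delta (east=+0, north=+4); D at (east=4, north=-4).
  C is 7 units east of D: delta (east=+7, north=+0); C at (east=11, north=-4).
  B is 5 units southeast of C: delta (east=+5, north=-5); B at (east=16, north=-9).
  A is 1 unit west of B: delta (east=-1, north=+0); A at (east=15, north=-9).
Therefore A relative to G: (east=15, north=-9).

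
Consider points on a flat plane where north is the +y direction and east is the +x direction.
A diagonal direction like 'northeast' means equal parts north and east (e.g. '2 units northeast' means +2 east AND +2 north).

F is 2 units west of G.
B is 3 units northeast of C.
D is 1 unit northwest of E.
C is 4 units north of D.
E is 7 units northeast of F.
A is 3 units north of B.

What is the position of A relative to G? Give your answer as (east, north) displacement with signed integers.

Answer: A is at (east=7, north=18) relative to G.

Derivation:
Place G at the origin (east=0, north=0).
  F is 2 units west of G: delta (east=-2, north=+0); F at (east=-2, north=0).
  E is 7 units northeast of F: delta (east=+7, north=+7); E at (east=5, north=7).
  D is 1 unit northwest of E: delta (east=-1, north=+1); D at (east=4, north=8).
  C is 4 units north of D: delta (east=+0, north=+4); C at (east=4, north=12).
  B is 3 units northeast of C: delta (east=+3, north=+3); B at (east=7, north=15).
  A is 3 units north of B: delta (east=+0, north=+3); A at (east=7, north=18).
Therefore A relative to G: (east=7, north=18).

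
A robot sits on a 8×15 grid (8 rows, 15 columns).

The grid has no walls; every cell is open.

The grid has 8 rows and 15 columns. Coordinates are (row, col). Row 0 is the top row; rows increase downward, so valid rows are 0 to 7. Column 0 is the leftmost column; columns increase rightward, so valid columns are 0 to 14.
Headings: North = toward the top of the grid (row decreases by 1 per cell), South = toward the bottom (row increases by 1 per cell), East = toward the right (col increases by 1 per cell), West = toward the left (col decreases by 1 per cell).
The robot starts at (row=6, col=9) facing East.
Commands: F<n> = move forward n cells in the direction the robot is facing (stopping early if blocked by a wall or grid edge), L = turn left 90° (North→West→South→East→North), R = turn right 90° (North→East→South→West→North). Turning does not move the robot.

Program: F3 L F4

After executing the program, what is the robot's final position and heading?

Answer: Final position: (row=2, col=12), facing North

Derivation:
Start: (row=6, col=9), facing East
  F3: move forward 3, now at (row=6, col=12)
  L: turn left, now facing North
  F4: move forward 4, now at (row=2, col=12)
Final: (row=2, col=12), facing North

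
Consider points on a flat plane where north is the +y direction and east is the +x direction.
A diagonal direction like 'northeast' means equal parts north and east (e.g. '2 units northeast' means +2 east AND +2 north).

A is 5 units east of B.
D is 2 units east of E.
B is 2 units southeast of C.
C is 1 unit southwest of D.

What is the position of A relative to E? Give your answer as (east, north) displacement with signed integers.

Place E at the origin (east=0, north=0).
  D is 2 units east of E: delta (east=+2, north=+0); D at (east=2, north=0).
  C is 1 unit southwest of D: delta (east=-1, north=-1); C at (east=1, north=-1).
  B is 2 units southeast of C: delta (east=+2, north=-2); B at (east=3, north=-3).
  A is 5 units east of B: delta (east=+5, north=+0); A at (east=8, north=-3).
Therefore A relative to E: (east=8, north=-3).

Answer: A is at (east=8, north=-3) relative to E.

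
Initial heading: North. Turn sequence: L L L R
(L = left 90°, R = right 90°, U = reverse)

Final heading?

Answer: Final heading: South

Derivation:
Start: North
  L (left (90° counter-clockwise)) -> West
  L (left (90° counter-clockwise)) -> South
  L (left (90° counter-clockwise)) -> East
  R (right (90° clockwise)) -> South
Final: South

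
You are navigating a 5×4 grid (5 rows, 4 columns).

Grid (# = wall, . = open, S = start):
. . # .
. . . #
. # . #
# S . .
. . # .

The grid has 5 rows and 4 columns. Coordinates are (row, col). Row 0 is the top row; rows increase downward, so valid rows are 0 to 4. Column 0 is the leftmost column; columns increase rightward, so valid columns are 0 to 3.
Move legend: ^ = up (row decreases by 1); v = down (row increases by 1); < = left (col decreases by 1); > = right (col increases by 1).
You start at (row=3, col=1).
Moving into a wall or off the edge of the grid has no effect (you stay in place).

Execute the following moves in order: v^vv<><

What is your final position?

Start: (row=3, col=1)
  v (down): (row=3, col=1) -> (row=4, col=1)
  ^ (up): (row=4, col=1) -> (row=3, col=1)
  v (down): (row=3, col=1) -> (row=4, col=1)
  v (down): blocked, stay at (row=4, col=1)
  < (left): (row=4, col=1) -> (row=4, col=0)
  > (right): (row=4, col=0) -> (row=4, col=1)
  < (left): (row=4, col=1) -> (row=4, col=0)
Final: (row=4, col=0)

Answer: Final position: (row=4, col=0)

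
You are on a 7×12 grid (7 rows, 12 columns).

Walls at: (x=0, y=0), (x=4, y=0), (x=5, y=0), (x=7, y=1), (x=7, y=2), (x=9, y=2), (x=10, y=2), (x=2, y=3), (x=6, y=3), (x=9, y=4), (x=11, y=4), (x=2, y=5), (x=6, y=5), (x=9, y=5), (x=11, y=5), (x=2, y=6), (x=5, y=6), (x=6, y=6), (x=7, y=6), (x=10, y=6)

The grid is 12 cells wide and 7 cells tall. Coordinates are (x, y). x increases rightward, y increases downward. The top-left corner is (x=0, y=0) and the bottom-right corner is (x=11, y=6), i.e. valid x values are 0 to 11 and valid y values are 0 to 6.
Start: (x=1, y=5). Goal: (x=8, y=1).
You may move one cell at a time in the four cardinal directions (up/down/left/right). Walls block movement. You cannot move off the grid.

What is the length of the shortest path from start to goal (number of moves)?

Answer: Shortest path length: 11

Derivation:
BFS from (x=1, y=5) until reaching (x=8, y=1):
  Distance 0: (x=1, y=5)
  Distance 1: (x=1, y=4), (x=0, y=5), (x=1, y=6)
  Distance 2: (x=1, y=3), (x=0, y=4), (x=2, y=4), (x=0, y=6)
  Distance 3: (x=1, y=2), (x=0, y=3), (x=3, y=4)
  Distance 4: (x=1, y=1), (x=0, y=2), (x=2, y=2), (x=3, y=3), (x=4, y=4), (x=3, y=5)
  Distance 5: (x=1, y=0), (x=0, y=1), (x=2, y=1), (x=3, y=2), (x=4, y=3), (x=5, y=4), (x=4, y=5), (x=3, y=6)
  Distance 6: (x=2, y=0), (x=3, y=1), (x=4, y=2), (x=5, y=3), (x=6, y=4), (x=5, y=5), (x=4, y=6)
  Distance 7: (x=3, y=0), (x=4, y=1), (x=5, y=2), (x=7, y=4)
  Distance 8: (x=5, y=1), (x=6, y=2), (x=7, y=3), (x=8, y=4), (x=7, y=5)
  Distance 9: (x=6, y=1), (x=8, y=3), (x=8, y=5)
  Distance 10: (x=6, y=0), (x=8, y=2), (x=9, y=3), (x=8, y=6)
  Distance 11: (x=7, y=0), (x=8, y=1), (x=10, y=3), (x=9, y=6)  <- goal reached here
One shortest path (11 moves): (x=1, y=5) -> (x=1, y=4) -> (x=2, y=4) -> (x=3, y=4) -> (x=4, y=4) -> (x=5, y=4) -> (x=6, y=4) -> (x=7, y=4) -> (x=8, y=4) -> (x=8, y=3) -> (x=8, y=2) -> (x=8, y=1)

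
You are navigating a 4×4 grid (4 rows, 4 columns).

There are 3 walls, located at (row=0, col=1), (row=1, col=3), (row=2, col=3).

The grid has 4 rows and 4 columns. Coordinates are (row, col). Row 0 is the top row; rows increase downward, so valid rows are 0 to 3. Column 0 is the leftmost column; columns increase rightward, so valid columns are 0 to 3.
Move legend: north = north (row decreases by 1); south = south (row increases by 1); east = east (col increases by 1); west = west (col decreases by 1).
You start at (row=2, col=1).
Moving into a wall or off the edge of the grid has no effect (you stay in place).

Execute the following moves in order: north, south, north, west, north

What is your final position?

Start: (row=2, col=1)
  north (north): (row=2, col=1) -> (row=1, col=1)
  south (south): (row=1, col=1) -> (row=2, col=1)
  north (north): (row=2, col=1) -> (row=1, col=1)
  west (west): (row=1, col=1) -> (row=1, col=0)
  north (north): (row=1, col=0) -> (row=0, col=0)
Final: (row=0, col=0)

Answer: Final position: (row=0, col=0)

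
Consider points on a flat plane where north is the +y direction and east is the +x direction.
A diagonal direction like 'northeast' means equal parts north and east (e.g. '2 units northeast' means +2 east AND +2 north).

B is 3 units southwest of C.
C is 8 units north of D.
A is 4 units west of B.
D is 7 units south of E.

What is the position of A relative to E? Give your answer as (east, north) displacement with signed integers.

Answer: A is at (east=-7, north=-2) relative to E.

Derivation:
Place E at the origin (east=0, north=0).
  D is 7 units south of E: delta (east=+0, north=-7); D at (east=0, north=-7).
  C is 8 units north of D: delta (east=+0, north=+8); C at (east=0, north=1).
  B is 3 units southwest of C: delta (east=-3, north=-3); B at (east=-3, north=-2).
  A is 4 units west of B: delta (east=-4, north=+0); A at (east=-7, north=-2).
Therefore A relative to E: (east=-7, north=-2).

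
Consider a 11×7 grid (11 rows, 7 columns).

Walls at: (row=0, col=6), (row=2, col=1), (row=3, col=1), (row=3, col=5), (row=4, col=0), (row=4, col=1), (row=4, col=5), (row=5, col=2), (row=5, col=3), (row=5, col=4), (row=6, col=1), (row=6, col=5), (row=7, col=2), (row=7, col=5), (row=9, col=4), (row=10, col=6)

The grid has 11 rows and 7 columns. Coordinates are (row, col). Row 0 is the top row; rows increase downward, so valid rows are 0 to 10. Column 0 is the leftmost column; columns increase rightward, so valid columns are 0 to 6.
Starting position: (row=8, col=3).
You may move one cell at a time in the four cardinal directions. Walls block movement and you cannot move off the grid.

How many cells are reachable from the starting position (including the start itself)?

BFS flood-fill from (row=8, col=3):
  Distance 0: (row=8, col=3)
  Distance 1: (row=7, col=3), (row=8, col=2), (row=8, col=4), (row=9, col=3)
  Distance 2: (row=6, col=3), (row=7, col=4), (row=8, col=1), (row=8, col=5), (row=9, col=2), (row=10, col=3)
  Distance 3: (row=6, col=2), (row=6, col=4), (row=7, col=1), (row=8, col=0), (row=8, col=6), (row=9, col=1), (row=9, col=5), (row=10, col=2), (row=10, col=4)
  Distance 4: (row=7, col=0), (row=7, col=6), (row=9, col=0), (row=9, col=6), (row=10, col=1), (row=10, col=5)
  Distance 5: (row=6, col=0), (row=6, col=6), (row=10, col=0)
  Distance 6: (row=5, col=0), (row=5, col=6)
  Distance 7: (row=4, col=6), (row=5, col=1), (row=5, col=5)
  Distance 8: (row=3, col=6)
  Distance 9: (row=2, col=6)
  Distance 10: (row=1, col=6), (row=2, col=5)
  Distance 11: (row=1, col=5), (row=2, col=4)
  Distance 12: (row=0, col=5), (row=1, col=4), (row=2, col=3), (row=3, col=4)
  Distance 13: (row=0, col=4), (row=1, col=3), (row=2, col=2), (row=3, col=3), (row=4, col=4)
  Distance 14: (row=0, col=3), (row=1, col=2), (row=3, col=2), (row=4, col=3)
  Distance 15: (row=0, col=2), (row=1, col=1), (row=4, col=2)
  Distance 16: (row=0, col=1), (row=1, col=0)
  Distance 17: (row=0, col=0), (row=2, col=0)
  Distance 18: (row=3, col=0)
Total reachable: 61 (grid has 61 open cells total)

Answer: Reachable cells: 61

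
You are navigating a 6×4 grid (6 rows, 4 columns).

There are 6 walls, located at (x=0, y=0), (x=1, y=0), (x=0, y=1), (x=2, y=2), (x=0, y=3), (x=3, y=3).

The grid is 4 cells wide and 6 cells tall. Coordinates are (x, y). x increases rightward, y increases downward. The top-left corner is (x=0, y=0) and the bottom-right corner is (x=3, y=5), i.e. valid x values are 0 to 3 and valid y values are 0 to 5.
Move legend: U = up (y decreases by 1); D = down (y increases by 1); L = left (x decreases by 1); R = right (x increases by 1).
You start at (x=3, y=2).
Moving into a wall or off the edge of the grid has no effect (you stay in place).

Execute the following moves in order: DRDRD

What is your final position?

Answer: Final position: (x=3, y=2)

Derivation:
Start: (x=3, y=2)
  D (down): blocked, stay at (x=3, y=2)
  R (right): blocked, stay at (x=3, y=2)
  D (down): blocked, stay at (x=3, y=2)
  R (right): blocked, stay at (x=3, y=2)
  D (down): blocked, stay at (x=3, y=2)
Final: (x=3, y=2)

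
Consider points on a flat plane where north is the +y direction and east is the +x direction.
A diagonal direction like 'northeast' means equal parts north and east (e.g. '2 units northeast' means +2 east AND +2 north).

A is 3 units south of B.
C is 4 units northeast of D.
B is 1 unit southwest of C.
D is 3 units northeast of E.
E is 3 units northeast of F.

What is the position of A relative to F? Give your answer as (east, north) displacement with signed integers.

Answer: A is at (east=9, north=6) relative to F.

Derivation:
Place F at the origin (east=0, north=0).
  E is 3 units northeast of F: delta (east=+3, north=+3); E at (east=3, north=3).
  D is 3 units northeast of E: delta (east=+3, north=+3); D at (east=6, north=6).
  C is 4 units northeast of D: delta (east=+4, north=+4); C at (east=10, north=10).
  B is 1 unit southwest of C: delta (east=-1, north=-1); B at (east=9, north=9).
  A is 3 units south of B: delta (east=+0, north=-3); A at (east=9, north=6).
Therefore A relative to F: (east=9, north=6).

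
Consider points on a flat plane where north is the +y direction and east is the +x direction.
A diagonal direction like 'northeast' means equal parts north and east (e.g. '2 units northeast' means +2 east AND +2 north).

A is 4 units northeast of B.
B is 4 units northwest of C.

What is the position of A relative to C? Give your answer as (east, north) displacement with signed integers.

Answer: A is at (east=0, north=8) relative to C.

Derivation:
Place C at the origin (east=0, north=0).
  B is 4 units northwest of C: delta (east=-4, north=+4); B at (east=-4, north=4).
  A is 4 units northeast of B: delta (east=+4, north=+4); A at (east=0, north=8).
Therefore A relative to C: (east=0, north=8).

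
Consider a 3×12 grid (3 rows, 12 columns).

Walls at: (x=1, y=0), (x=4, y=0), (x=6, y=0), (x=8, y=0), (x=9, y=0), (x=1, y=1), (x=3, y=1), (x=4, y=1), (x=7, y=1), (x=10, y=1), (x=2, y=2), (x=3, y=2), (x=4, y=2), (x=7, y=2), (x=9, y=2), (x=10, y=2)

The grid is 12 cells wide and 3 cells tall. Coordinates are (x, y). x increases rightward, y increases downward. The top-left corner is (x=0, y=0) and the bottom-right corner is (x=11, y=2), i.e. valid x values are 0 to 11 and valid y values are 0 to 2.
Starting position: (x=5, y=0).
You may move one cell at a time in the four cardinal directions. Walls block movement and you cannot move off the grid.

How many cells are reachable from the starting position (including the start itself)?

Answer: Reachable cells: 5

Derivation:
BFS flood-fill from (x=5, y=0):
  Distance 0: (x=5, y=0)
  Distance 1: (x=5, y=1)
  Distance 2: (x=6, y=1), (x=5, y=2)
  Distance 3: (x=6, y=2)
Total reachable: 5 (grid has 20 open cells total)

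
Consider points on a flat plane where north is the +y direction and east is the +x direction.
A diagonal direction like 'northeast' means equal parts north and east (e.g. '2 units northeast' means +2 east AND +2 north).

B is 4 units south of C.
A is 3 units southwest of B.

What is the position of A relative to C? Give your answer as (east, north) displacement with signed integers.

Answer: A is at (east=-3, north=-7) relative to C.

Derivation:
Place C at the origin (east=0, north=0).
  B is 4 units south of C: delta (east=+0, north=-4); B at (east=0, north=-4).
  A is 3 units southwest of B: delta (east=-3, north=-3); A at (east=-3, north=-7).
Therefore A relative to C: (east=-3, north=-7).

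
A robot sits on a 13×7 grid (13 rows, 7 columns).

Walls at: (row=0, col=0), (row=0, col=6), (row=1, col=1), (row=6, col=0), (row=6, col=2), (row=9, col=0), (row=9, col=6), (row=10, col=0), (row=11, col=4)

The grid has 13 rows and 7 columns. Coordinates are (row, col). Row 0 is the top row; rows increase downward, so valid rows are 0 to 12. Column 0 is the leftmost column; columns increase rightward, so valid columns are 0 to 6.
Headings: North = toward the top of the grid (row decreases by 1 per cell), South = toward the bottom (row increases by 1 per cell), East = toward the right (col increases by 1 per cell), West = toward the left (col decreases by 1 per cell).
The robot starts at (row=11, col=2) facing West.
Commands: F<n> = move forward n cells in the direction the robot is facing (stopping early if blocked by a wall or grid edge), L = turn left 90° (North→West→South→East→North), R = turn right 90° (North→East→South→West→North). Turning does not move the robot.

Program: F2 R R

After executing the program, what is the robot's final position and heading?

Answer: Final position: (row=11, col=0), facing East

Derivation:
Start: (row=11, col=2), facing West
  F2: move forward 2, now at (row=11, col=0)
  R: turn right, now facing North
  R: turn right, now facing East
Final: (row=11, col=0), facing East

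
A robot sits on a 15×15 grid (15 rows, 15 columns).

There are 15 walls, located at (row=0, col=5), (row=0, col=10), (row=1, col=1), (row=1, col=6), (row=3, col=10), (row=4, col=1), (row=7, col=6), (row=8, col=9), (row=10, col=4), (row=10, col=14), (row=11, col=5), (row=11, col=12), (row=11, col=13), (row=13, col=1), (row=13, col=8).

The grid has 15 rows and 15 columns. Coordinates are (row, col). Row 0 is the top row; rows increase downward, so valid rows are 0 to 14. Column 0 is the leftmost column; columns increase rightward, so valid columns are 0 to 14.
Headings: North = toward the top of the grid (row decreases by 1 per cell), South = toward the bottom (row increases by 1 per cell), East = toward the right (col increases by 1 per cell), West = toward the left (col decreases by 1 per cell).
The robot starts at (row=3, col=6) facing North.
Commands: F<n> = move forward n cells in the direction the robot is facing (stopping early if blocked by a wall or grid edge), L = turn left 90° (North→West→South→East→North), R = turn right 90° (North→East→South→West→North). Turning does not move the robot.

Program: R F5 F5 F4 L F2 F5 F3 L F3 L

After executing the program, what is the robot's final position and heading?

Answer: Final position: (row=0, col=6), facing South

Derivation:
Start: (row=3, col=6), facing North
  R: turn right, now facing East
  F5: move forward 3/5 (blocked), now at (row=3, col=9)
  F5: move forward 0/5 (blocked), now at (row=3, col=9)
  F4: move forward 0/4 (blocked), now at (row=3, col=9)
  L: turn left, now facing North
  F2: move forward 2, now at (row=1, col=9)
  F5: move forward 1/5 (blocked), now at (row=0, col=9)
  F3: move forward 0/3 (blocked), now at (row=0, col=9)
  L: turn left, now facing West
  F3: move forward 3, now at (row=0, col=6)
  L: turn left, now facing South
Final: (row=0, col=6), facing South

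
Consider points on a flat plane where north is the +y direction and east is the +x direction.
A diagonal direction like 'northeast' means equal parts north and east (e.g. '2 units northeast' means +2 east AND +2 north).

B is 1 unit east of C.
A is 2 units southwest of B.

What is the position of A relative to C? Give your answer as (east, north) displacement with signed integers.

Place C at the origin (east=0, north=0).
  B is 1 unit east of C: delta (east=+1, north=+0); B at (east=1, north=0).
  A is 2 units southwest of B: delta (east=-2, north=-2); A at (east=-1, north=-2).
Therefore A relative to C: (east=-1, north=-2).

Answer: A is at (east=-1, north=-2) relative to C.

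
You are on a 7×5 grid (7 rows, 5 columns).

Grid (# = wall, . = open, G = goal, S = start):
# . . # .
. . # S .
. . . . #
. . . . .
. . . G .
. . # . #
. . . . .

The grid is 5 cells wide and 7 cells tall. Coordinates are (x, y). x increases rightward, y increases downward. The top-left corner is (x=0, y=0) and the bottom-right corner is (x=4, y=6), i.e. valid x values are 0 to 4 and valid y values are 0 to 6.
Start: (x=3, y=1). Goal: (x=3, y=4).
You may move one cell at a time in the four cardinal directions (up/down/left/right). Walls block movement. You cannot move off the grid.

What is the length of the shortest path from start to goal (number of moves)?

Answer: Shortest path length: 3

Derivation:
BFS from (x=3, y=1) until reaching (x=3, y=4):
  Distance 0: (x=3, y=1)
  Distance 1: (x=4, y=1), (x=3, y=2)
  Distance 2: (x=4, y=0), (x=2, y=2), (x=3, y=3)
  Distance 3: (x=1, y=2), (x=2, y=3), (x=4, y=3), (x=3, y=4)  <- goal reached here
One shortest path (3 moves): (x=3, y=1) -> (x=3, y=2) -> (x=3, y=3) -> (x=3, y=4)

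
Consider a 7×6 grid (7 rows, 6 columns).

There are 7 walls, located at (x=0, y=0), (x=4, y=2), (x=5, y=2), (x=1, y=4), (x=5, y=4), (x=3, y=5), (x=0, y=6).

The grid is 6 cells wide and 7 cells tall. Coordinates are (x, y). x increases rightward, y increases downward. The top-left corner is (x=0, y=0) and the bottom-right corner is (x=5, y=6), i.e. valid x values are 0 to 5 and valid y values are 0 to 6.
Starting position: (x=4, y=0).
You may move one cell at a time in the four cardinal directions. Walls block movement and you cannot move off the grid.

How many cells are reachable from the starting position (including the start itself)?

BFS flood-fill from (x=4, y=0):
  Distance 0: (x=4, y=0)
  Distance 1: (x=3, y=0), (x=5, y=0), (x=4, y=1)
  Distance 2: (x=2, y=0), (x=3, y=1), (x=5, y=1)
  Distance 3: (x=1, y=0), (x=2, y=1), (x=3, y=2)
  Distance 4: (x=1, y=1), (x=2, y=2), (x=3, y=3)
  Distance 5: (x=0, y=1), (x=1, y=2), (x=2, y=3), (x=4, y=3), (x=3, y=4)
  Distance 6: (x=0, y=2), (x=1, y=3), (x=5, y=3), (x=2, y=4), (x=4, y=4)
  Distance 7: (x=0, y=3), (x=2, y=5), (x=4, y=5)
  Distance 8: (x=0, y=4), (x=1, y=5), (x=5, y=5), (x=2, y=6), (x=4, y=6)
  Distance 9: (x=0, y=5), (x=1, y=6), (x=3, y=6), (x=5, y=6)
Total reachable: 35 (grid has 35 open cells total)

Answer: Reachable cells: 35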